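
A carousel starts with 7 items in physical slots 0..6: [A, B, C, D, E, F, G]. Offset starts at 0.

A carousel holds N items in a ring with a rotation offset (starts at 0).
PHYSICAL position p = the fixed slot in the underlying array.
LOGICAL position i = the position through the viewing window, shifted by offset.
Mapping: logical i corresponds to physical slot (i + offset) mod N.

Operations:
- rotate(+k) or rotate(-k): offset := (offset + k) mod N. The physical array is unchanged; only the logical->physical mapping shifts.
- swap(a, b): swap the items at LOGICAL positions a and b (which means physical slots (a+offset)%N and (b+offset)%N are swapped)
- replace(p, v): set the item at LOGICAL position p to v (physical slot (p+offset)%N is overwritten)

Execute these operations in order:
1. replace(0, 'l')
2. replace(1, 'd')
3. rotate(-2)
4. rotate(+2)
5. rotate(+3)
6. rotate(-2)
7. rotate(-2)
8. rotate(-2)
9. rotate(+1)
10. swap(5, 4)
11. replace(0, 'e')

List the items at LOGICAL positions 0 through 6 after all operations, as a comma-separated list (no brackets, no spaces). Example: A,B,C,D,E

After op 1 (replace(0, 'l')): offset=0, physical=[l,B,C,D,E,F,G], logical=[l,B,C,D,E,F,G]
After op 2 (replace(1, 'd')): offset=0, physical=[l,d,C,D,E,F,G], logical=[l,d,C,D,E,F,G]
After op 3 (rotate(-2)): offset=5, physical=[l,d,C,D,E,F,G], logical=[F,G,l,d,C,D,E]
After op 4 (rotate(+2)): offset=0, physical=[l,d,C,D,E,F,G], logical=[l,d,C,D,E,F,G]
After op 5 (rotate(+3)): offset=3, physical=[l,d,C,D,E,F,G], logical=[D,E,F,G,l,d,C]
After op 6 (rotate(-2)): offset=1, physical=[l,d,C,D,E,F,G], logical=[d,C,D,E,F,G,l]
After op 7 (rotate(-2)): offset=6, physical=[l,d,C,D,E,F,G], logical=[G,l,d,C,D,E,F]
After op 8 (rotate(-2)): offset=4, physical=[l,d,C,D,E,F,G], logical=[E,F,G,l,d,C,D]
After op 9 (rotate(+1)): offset=5, physical=[l,d,C,D,E,F,G], logical=[F,G,l,d,C,D,E]
After op 10 (swap(5, 4)): offset=5, physical=[l,d,D,C,E,F,G], logical=[F,G,l,d,D,C,E]
After op 11 (replace(0, 'e')): offset=5, physical=[l,d,D,C,E,e,G], logical=[e,G,l,d,D,C,E]

Answer: e,G,l,d,D,C,E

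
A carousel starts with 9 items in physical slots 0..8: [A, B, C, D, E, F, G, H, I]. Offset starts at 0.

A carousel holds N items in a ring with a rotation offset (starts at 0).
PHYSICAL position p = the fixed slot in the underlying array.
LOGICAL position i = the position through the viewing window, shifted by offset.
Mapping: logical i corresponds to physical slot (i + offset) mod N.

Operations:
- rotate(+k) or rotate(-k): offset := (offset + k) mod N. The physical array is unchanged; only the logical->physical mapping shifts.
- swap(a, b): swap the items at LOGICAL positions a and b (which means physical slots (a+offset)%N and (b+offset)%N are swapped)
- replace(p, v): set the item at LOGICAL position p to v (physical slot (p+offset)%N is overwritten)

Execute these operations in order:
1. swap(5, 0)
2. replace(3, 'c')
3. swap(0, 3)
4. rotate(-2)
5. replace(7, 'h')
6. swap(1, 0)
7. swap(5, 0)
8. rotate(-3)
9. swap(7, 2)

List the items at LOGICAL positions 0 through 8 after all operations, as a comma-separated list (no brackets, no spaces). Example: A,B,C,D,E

After op 1 (swap(5, 0)): offset=0, physical=[F,B,C,D,E,A,G,H,I], logical=[F,B,C,D,E,A,G,H,I]
After op 2 (replace(3, 'c')): offset=0, physical=[F,B,C,c,E,A,G,H,I], logical=[F,B,C,c,E,A,G,H,I]
After op 3 (swap(0, 3)): offset=0, physical=[c,B,C,F,E,A,G,H,I], logical=[c,B,C,F,E,A,G,H,I]
After op 4 (rotate(-2)): offset=7, physical=[c,B,C,F,E,A,G,H,I], logical=[H,I,c,B,C,F,E,A,G]
After op 5 (replace(7, 'h')): offset=7, physical=[c,B,C,F,E,h,G,H,I], logical=[H,I,c,B,C,F,E,h,G]
After op 6 (swap(1, 0)): offset=7, physical=[c,B,C,F,E,h,G,I,H], logical=[I,H,c,B,C,F,E,h,G]
After op 7 (swap(5, 0)): offset=7, physical=[c,B,C,I,E,h,G,F,H], logical=[F,H,c,B,C,I,E,h,G]
After op 8 (rotate(-3)): offset=4, physical=[c,B,C,I,E,h,G,F,H], logical=[E,h,G,F,H,c,B,C,I]
After op 9 (swap(7, 2)): offset=4, physical=[c,B,G,I,E,h,C,F,H], logical=[E,h,C,F,H,c,B,G,I]

Answer: E,h,C,F,H,c,B,G,I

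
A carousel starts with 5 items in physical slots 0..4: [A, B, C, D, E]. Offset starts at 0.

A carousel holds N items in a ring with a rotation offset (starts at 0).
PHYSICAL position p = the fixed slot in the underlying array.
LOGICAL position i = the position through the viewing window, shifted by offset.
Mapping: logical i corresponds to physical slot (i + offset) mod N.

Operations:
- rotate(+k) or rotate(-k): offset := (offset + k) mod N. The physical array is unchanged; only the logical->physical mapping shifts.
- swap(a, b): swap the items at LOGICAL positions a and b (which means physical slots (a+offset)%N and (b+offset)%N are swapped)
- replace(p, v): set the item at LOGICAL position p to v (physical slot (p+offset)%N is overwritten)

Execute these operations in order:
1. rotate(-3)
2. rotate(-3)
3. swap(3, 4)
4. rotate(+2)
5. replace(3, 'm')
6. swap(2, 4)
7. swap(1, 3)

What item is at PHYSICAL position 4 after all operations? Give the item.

After op 1 (rotate(-3)): offset=2, physical=[A,B,C,D,E], logical=[C,D,E,A,B]
After op 2 (rotate(-3)): offset=4, physical=[A,B,C,D,E], logical=[E,A,B,C,D]
After op 3 (swap(3, 4)): offset=4, physical=[A,B,D,C,E], logical=[E,A,B,D,C]
After op 4 (rotate(+2)): offset=1, physical=[A,B,D,C,E], logical=[B,D,C,E,A]
After op 5 (replace(3, 'm')): offset=1, physical=[A,B,D,C,m], logical=[B,D,C,m,A]
After op 6 (swap(2, 4)): offset=1, physical=[C,B,D,A,m], logical=[B,D,A,m,C]
After op 7 (swap(1, 3)): offset=1, physical=[C,B,m,A,D], logical=[B,m,A,D,C]

Answer: D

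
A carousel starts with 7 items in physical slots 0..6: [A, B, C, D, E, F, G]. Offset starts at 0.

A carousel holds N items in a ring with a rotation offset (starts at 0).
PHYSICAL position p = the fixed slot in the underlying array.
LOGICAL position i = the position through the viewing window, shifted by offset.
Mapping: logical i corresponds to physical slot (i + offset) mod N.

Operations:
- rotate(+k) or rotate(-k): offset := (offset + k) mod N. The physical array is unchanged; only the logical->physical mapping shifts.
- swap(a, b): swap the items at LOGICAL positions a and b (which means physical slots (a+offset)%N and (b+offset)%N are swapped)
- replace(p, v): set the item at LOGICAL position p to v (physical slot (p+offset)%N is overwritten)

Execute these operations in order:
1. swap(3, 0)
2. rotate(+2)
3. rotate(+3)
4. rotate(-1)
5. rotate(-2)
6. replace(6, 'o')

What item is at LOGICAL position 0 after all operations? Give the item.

Answer: C

Derivation:
After op 1 (swap(3, 0)): offset=0, physical=[D,B,C,A,E,F,G], logical=[D,B,C,A,E,F,G]
After op 2 (rotate(+2)): offset=2, physical=[D,B,C,A,E,F,G], logical=[C,A,E,F,G,D,B]
After op 3 (rotate(+3)): offset=5, physical=[D,B,C,A,E,F,G], logical=[F,G,D,B,C,A,E]
After op 4 (rotate(-1)): offset=4, physical=[D,B,C,A,E,F,G], logical=[E,F,G,D,B,C,A]
After op 5 (rotate(-2)): offset=2, physical=[D,B,C,A,E,F,G], logical=[C,A,E,F,G,D,B]
After op 6 (replace(6, 'o')): offset=2, physical=[D,o,C,A,E,F,G], logical=[C,A,E,F,G,D,o]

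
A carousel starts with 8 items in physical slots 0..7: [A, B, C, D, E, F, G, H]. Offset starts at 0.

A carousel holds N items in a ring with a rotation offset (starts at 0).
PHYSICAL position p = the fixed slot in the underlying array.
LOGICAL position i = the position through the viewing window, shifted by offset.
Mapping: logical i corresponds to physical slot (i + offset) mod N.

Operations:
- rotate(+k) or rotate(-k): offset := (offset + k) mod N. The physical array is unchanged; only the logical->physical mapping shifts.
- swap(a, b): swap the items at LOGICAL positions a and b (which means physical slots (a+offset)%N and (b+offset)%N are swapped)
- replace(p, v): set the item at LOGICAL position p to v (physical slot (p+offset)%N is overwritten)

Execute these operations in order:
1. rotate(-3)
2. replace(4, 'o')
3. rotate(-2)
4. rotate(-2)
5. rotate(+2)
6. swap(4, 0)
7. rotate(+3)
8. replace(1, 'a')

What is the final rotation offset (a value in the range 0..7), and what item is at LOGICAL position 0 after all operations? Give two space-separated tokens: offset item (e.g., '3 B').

After op 1 (rotate(-3)): offset=5, physical=[A,B,C,D,E,F,G,H], logical=[F,G,H,A,B,C,D,E]
After op 2 (replace(4, 'o')): offset=5, physical=[A,o,C,D,E,F,G,H], logical=[F,G,H,A,o,C,D,E]
After op 3 (rotate(-2)): offset=3, physical=[A,o,C,D,E,F,G,H], logical=[D,E,F,G,H,A,o,C]
After op 4 (rotate(-2)): offset=1, physical=[A,o,C,D,E,F,G,H], logical=[o,C,D,E,F,G,H,A]
After op 5 (rotate(+2)): offset=3, physical=[A,o,C,D,E,F,G,H], logical=[D,E,F,G,H,A,o,C]
After op 6 (swap(4, 0)): offset=3, physical=[A,o,C,H,E,F,G,D], logical=[H,E,F,G,D,A,o,C]
After op 7 (rotate(+3)): offset=6, physical=[A,o,C,H,E,F,G,D], logical=[G,D,A,o,C,H,E,F]
After op 8 (replace(1, 'a')): offset=6, physical=[A,o,C,H,E,F,G,a], logical=[G,a,A,o,C,H,E,F]

Answer: 6 G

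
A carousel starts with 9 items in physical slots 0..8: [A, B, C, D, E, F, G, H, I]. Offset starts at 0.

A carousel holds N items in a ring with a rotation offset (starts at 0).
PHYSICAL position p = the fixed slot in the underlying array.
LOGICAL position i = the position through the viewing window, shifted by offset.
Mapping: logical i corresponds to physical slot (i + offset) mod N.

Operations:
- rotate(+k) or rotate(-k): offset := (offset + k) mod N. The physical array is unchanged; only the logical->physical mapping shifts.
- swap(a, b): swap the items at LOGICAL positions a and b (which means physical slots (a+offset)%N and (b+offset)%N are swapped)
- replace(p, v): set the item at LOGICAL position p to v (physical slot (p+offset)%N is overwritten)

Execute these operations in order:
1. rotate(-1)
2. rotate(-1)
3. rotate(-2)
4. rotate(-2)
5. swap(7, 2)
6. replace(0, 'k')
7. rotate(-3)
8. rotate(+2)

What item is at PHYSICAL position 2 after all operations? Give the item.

Answer: C

Derivation:
After op 1 (rotate(-1)): offset=8, physical=[A,B,C,D,E,F,G,H,I], logical=[I,A,B,C,D,E,F,G,H]
After op 2 (rotate(-1)): offset=7, physical=[A,B,C,D,E,F,G,H,I], logical=[H,I,A,B,C,D,E,F,G]
After op 3 (rotate(-2)): offset=5, physical=[A,B,C,D,E,F,G,H,I], logical=[F,G,H,I,A,B,C,D,E]
After op 4 (rotate(-2)): offset=3, physical=[A,B,C,D,E,F,G,H,I], logical=[D,E,F,G,H,I,A,B,C]
After op 5 (swap(7, 2)): offset=3, physical=[A,F,C,D,E,B,G,H,I], logical=[D,E,B,G,H,I,A,F,C]
After op 6 (replace(0, 'k')): offset=3, physical=[A,F,C,k,E,B,G,H,I], logical=[k,E,B,G,H,I,A,F,C]
After op 7 (rotate(-3)): offset=0, physical=[A,F,C,k,E,B,G,H,I], logical=[A,F,C,k,E,B,G,H,I]
After op 8 (rotate(+2)): offset=2, physical=[A,F,C,k,E,B,G,H,I], logical=[C,k,E,B,G,H,I,A,F]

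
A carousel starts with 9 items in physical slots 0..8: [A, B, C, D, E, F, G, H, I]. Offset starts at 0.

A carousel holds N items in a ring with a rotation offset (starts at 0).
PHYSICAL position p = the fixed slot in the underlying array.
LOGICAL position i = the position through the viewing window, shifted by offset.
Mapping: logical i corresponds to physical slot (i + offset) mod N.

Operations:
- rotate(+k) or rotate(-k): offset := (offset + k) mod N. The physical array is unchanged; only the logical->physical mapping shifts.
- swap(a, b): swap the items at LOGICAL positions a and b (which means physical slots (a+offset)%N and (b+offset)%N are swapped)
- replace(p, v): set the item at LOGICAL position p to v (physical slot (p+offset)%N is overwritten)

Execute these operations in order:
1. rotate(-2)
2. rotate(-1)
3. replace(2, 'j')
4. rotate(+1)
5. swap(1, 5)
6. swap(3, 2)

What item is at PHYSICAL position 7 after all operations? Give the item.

After op 1 (rotate(-2)): offset=7, physical=[A,B,C,D,E,F,G,H,I], logical=[H,I,A,B,C,D,E,F,G]
After op 2 (rotate(-1)): offset=6, physical=[A,B,C,D,E,F,G,H,I], logical=[G,H,I,A,B,C,D,E,F]
After op 3 (replace(2, 'j')): offset=6, physical=[A,B,C,D,E,F,G,H,j], logical=[G,H,j,A,B,C,D,E,F]
After op 4 (rotate(+1)): offset=7, physical=[A,B,C,D,E,F,G,H,j], logical=[H,j,A,B,C,D,E,F,G]
After op 5 (swap(1, 5)): offset=7, physical=[A,B,C,j,E,F,G,H,D], logical=[H,D,A,B,C,j,E,F,G]
After op 6 (swap(3, 2)): offset=7, physical=[B,A,C,j,E,F,G,H,D], logical=[H,D,B,A,C,j,E,F,G]

Answer: H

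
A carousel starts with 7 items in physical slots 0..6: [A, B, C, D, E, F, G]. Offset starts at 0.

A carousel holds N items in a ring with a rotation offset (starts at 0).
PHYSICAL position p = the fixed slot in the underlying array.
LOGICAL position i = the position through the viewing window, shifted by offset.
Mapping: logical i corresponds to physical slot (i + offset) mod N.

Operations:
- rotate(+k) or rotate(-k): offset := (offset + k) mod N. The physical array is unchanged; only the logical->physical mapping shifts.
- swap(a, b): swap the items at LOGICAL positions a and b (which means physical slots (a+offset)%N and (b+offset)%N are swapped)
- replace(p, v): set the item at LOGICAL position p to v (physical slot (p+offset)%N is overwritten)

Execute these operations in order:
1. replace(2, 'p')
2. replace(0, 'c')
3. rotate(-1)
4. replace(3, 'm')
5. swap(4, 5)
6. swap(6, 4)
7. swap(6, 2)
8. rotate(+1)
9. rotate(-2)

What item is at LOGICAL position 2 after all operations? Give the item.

After op 1 (replace(2, 'p')): offset=0, physical=[A,B,p,D,E,F,G], logical=[A,B,p,D,E,F,G]
After op 2 (replace(0, 'c')): offset=0, physical=[c,B,p,D,E,F,G], logical=[c,B,p,D,E,F,G]
After op 3 (rotate(-1)): offset=6, physical=[c,B,p,D,E,F,G], logical=[G,c,B,p,D,E,F]
After op 4 (replace(3, 'm')): offset=6, physical=[c,B,m,D,E,F,G], logical=[G,c,B,m,D,E,F]
After op 5 (swap(4, 5)): offset=6, physical=[c,B,m,E,D,F,G], logical=[G,c,B,m,E,D,F]
After op 6 (swap(6, 4)): offset=6, physical=[c,B,m,F,D,E,G], logical=[G,c,B,m,F,D,E]
After op 7 (swap(6, 2)): offset=6, physical=[c,E,m,F,D,B,G], logical=[G,c,E,m,F,D,B]
After op 8 (rotate(+1)): offset=0, physical=[c,E,m,F,D,B,G], logical=[c,E,m,F,D,B,G]
After op 9 (rotate(-2)): offset=5, physical=[c,E,m,F,D,B,G], logical=[B,G,c,E,m,F,D]

Answer: c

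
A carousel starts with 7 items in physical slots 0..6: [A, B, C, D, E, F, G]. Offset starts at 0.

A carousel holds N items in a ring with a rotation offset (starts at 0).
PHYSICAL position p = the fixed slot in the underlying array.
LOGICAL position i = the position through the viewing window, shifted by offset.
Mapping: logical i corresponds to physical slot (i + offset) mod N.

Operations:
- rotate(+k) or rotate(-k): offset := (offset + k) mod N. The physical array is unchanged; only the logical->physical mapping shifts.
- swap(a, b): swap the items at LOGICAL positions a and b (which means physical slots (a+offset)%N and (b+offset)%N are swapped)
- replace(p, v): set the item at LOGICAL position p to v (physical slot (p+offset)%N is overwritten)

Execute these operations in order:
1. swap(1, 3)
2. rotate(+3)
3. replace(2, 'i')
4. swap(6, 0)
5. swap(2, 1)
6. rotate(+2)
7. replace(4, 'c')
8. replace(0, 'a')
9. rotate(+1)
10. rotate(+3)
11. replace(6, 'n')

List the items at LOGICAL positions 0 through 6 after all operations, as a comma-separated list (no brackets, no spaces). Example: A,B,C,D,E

After op 1 (swap(1, 3)): offset=0, physical=[A,D,C,B,E,F,G], logical=[A,D,C,B,E,F,G]
After op 2 (rotate(+3)): offset=3, physical=[A,D,C,B,E,F,G], logical=[B,E,F,G,A,D,C]
After op 3 (replace(2, 'i')): offset=3, physical=[A,D,C,B,E,i,G], logical=[B,E,i,G,A,D,C]
After op 4 (swap(6, 0)): offset=3, physical=[A,D,B,C,E,i,G], logical=[C,E,i,G,A,D,B]
After op 5 (swap(2, 1)): offset=3, physical=[A,D,B,C,i,E,G], logical=[C,i,E,G,A,D,B]
After op 6 (rotate(+2)): offset=5, physical=[A,D,B,C,i,E,G], logical=[E,G,A,D,B,C,i]
After op 7 (replace(4, 'c')): offset=5, physical=[A,D,c,C,i,E,G], logical=[E,G,A,D,c,C,i]
After op 8 (replace(0, 'a')): offset=5, physical=[A,D,c,C,i,a,G], logical=[a,G,A,D,c,C,i]
After op 9 (rotate(+1)): offset=6, physical=[A,D,c,C,i,a,G], logical=[G,A,D,c,C,i,a]
After op 10 (rotate(+3)): offset=2, physical=[A,D,c,C,i,a,G], logical=[c,C,i,a,G,A,D]
After op 11 (replace(6, 'n')): offset=2, physical=[A,n,c,C,i,a,G], logical=[c,C,i,a,G,A,n]

Answer: c,C,i,a,G,A,n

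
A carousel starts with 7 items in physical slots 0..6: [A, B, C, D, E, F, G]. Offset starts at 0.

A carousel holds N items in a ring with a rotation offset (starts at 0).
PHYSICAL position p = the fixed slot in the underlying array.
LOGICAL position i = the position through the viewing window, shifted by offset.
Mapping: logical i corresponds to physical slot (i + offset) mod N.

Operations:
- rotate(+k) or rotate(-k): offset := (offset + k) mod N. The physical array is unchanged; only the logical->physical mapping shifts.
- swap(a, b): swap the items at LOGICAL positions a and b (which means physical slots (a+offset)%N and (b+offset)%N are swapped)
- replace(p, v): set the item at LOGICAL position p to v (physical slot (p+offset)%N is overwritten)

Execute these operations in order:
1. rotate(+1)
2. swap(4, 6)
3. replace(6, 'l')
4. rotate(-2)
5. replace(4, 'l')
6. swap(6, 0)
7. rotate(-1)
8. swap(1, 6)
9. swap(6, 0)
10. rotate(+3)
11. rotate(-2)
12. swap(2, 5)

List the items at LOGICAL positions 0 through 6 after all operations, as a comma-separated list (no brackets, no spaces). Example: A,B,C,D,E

Answer: E,l,G,C,l,B,A

Derivation:
After op 1 (rotate(+1)): offset=1, physical=[A,B,C,D,E,F,G], logical=[B,C,D,E,F,G,A]
After op 2 (swap(4, 6)): offset=1, physical=[F,B,C,D,E,A,G], logical=[B,C,D,E,A,G,F]
After op 3 (replace(6, 'l')): offset=1, physical=[l,B,C,D,E,A,G], logical=[B,C,D,E,A,G,l]
After op 4 (rotate(-2)): offset=6, physical=[l,B,C,D,E,A,G], logical=[G,l,B,C,D,E,A]
After op 5 (replace(4, 'l')): offset=6, physical=[l,B,C,l,E,A,G], logical=[G,l,B,C,l,E,A]
After op 6 (swap(6, 0)): offset=6, physical=[l,B,C,l,E,G,A], logical=[A,l,B,C,l,E,G]
After op 7 (rotate(-1)): offset=5, physical=[l,B,C,l,E,G,A], logical=[G,A,l,B,C,l,E]
After op 8 (swap(1, 6)): offset=5, physical=[l,B,C,l,A,G,E], logical=[G,E,l,B,C,l,A]
After op 9 (swap(6, 0)): offset=5, physical=[l,B,C,l,G,A,E], logical=[A,E,l,B,C,l,G]
After op 10 (rotate(+3)): offset=1, physical=[l,B,C,l,G,A,E], logical=[B,C,l,G,A,E,l]
After op 11 (rotate(-2)): offset=6, physical=[l,B,C,l,G,A,E], logical=[E,l,B,C,l,G,A]
After op 12 (swap(2, 5)): offset=6, physical=[l,G,C,l,B,A,E], logical=[E,l,G,C,l,B,A]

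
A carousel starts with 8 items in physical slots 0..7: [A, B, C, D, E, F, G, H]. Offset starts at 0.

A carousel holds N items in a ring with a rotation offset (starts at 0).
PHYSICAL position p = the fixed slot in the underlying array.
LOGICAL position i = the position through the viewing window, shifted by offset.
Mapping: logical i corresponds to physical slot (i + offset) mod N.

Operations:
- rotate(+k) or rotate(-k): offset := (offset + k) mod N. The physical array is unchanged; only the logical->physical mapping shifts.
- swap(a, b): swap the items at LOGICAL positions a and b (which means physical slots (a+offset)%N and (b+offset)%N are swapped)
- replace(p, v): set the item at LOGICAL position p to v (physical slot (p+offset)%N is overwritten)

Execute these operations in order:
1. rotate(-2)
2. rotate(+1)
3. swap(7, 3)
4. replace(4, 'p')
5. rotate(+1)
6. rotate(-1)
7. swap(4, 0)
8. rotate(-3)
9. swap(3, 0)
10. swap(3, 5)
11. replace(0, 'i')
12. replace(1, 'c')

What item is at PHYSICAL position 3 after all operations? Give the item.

Answer: H

Derivation:
After op 1 (rotate(-2)): offset=6, physical=[A,B,C,D,E,F,G,H], logical=[G,H,A,B,C,D,E,F]
After op 2 (rotate(+1)): offset=7, physical=[A,B,C,D,E,F,G,H], logical=[H,A,B,C,D,E,F,G]
After op 3 (swap(7, 3)): offset=7, physical=[A,B,G,D,E,F,C,H], logical=[H,A,B,G,D,E,F,C]
After op 4 (replace(4, 'p')): offset=7, physical=[A,B,G,p,E,F,C,H], logical=[H,A,B,G,p,E,F,C]
After op 5 (rotate(+1)): offset=0, physical=[A,B,G,p,E,F,C,H], logical=[A,B,G,p,E,F,C,H]
After op 6 (rotate(-1)): offset=7, physical=[A,B,G,p,E,F,C,H], logical=[H,A,B,G,p,E,F,C]
After op 7 (swap(4, 0)): offset=7, physical=[A,B,G,H,E,F,C,p], logical=[p,A,B,G,H,E,F,C]
After op 8 (rotate(-3)): offset=4, physical=[A,B,G,H,E,F,C,p], logical=[E,F,C,p,A,B,G,H]
After op 9 (swap(3, 0)): offset=4, physical=[A,B,G,H,p,F,C,E], logical=[p,F,C,E,A,B,G,H]
After op 10 (swap(3, 5)): offset=4, physical=[A,E,G,H,p,F,C,B], logical=[p,F,C,B,A,E,G,H]
After op 11 (replace(0, 'i')): offset=4, physical=[A,E,G,H,i,F,C,B], logical=[i,F,C,B,A,E,G,H]
After op 12 (replace(1, 'c')): offset=4, physical=[A,E,G,H,i,c,C,B], logical=[i,c,C,B,A,E,G,H]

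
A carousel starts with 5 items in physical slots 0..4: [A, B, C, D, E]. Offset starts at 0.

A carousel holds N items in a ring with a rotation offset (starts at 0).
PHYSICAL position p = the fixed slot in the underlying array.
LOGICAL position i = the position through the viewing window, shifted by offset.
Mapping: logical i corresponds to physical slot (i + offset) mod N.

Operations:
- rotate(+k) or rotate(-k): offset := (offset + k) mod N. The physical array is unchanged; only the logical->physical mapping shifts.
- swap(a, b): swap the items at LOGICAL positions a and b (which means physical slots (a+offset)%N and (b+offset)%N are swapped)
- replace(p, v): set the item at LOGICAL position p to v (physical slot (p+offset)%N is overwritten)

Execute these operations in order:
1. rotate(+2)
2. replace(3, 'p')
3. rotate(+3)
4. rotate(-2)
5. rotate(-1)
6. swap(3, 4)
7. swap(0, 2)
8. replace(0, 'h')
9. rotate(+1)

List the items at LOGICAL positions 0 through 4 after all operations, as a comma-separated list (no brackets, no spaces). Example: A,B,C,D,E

After op 1 (rotate(+2)): offset=2, physical=[A,B,C,D,E], logical=[C,D,E,A,B]
After op 2 (replace(3, 'p')): offset=2, physical=[p,B,C,D,E], logical=[C,D,E,p,B]
After op 3 (rotate(+3)): offset=0, physical=[p,B,C,D,E], logical=[p,B,C,D,E]
After op 4 (rotate(-2)): offset=3, physical=[p,B,C,D,E], logical=[D,E,p,B,C]
After op 5 (rotate(-1)): offset=2, physical=[p,B,C,D,E], logical=[C,D,E,p,B]
After op 6 (swap(3, 4)): offset=2, physical=[B,p,C,D,E], logical=[C,D,E,B,p]
After op 7 (swap(0, 2)): offset=2, physical=[B,p,E,D,C], logical=[E,D,C,B,p]
After op 8 (replace(0, 'h')): offset=2, physical=[B,p,h,D,C], logical=[h,D,C,B,p]
After op 9 (rotate(+1)): offset=3, physical=[B,p,h,D,C], logical=[D,C,B,p,h]

Answer: D,C,B,p,h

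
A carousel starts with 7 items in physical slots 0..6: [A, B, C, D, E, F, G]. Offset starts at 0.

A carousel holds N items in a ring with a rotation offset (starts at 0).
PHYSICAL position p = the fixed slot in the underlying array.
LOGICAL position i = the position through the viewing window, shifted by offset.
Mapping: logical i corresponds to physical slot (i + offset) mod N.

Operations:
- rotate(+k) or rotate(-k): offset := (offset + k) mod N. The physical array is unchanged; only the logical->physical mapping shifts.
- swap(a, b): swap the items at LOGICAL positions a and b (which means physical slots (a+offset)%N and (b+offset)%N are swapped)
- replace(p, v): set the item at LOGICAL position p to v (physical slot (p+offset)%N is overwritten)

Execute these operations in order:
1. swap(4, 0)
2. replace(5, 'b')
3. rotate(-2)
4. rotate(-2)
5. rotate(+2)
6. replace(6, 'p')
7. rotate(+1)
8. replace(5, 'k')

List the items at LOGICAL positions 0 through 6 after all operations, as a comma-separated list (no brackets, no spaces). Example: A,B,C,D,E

After op 1 (swap(4, 0)): offset=0, physical=[E,B,C,D,A,F,G], logical=[E,B,C,D,A,F,G]
After op 2 (replace(5, 'b')): offset=0, physical=[E,B,C,D,A,b,G], logical=[E,B,C,D,A,b,G]
After op 3 (rotate(-2)): offset=5, physical=[E,B,C,D,A,b,G], logical=[b,G,E,B,C,D,A]
After op 4 (rotate(-2)): offset=3, physical=[E,B,C,D,A,b,G], logical=[D,A,b,G,E,B,C]
After op 5 (rotate(+2)): offset=5, physical=[E,B,C,D,A,b,G], logical=[b,G,E,B,C,D,A]
After op 6 (replace(6, 'p')): offset=5, physical=[E,B,C,D,p,b,G], logical=[b,G,E,B,C,D,p]
After op 7 (rotate(+1)): offset=6, physical=[E,B,C,D,p,b,G], logical=[G,E,B,C,D,p,b]
After op 8 (replace(5, 'k')): offset=6, physical=[E,B,C,D,k,b,G], logical=[G,E,B,C,D,k,b]

Answer: G,E,B,C,D,k,b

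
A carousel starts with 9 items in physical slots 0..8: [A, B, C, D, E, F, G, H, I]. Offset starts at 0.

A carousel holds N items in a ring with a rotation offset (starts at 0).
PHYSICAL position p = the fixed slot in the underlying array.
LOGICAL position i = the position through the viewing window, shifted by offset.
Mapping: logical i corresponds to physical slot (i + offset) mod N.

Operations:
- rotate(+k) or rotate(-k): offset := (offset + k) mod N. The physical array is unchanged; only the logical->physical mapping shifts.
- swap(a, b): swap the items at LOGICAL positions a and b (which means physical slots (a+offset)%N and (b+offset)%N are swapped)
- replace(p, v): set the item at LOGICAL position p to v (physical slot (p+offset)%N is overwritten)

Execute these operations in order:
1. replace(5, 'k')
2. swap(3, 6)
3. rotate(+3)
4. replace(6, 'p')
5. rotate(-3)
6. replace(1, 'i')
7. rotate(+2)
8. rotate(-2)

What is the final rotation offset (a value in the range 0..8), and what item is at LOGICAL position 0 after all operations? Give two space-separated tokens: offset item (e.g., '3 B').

Answer: 0 p

Derivation:
After op 1 (replace(5, 'k')): offset=0, physical=[A,B,C,D,E,k,G,H,I], logical=[A,B,C,D,E,k,G,H,I]
After op 2 (swap(3, 6)): offset=0, physical=[A,B,C,G,E,k,D,H,I], logical=[A,B,C,G,E,k,D,H,I]
After op 3 (rotate(+3)): offset=3, physical=[A,B,C,G,E,k,D,H,I], logical=[G,E,k,D,H,I,A,B,C]
After op 4 (replace(6, 'p')): offset=3, physical=[p,B,C,G,E,k,D,H,I], logical=[G,E,k,D,H,I,p,B,C]
After op 5 (rotate(-3)): offset=0, physical=[p,B,C,G,E,k,D,H,I], logical=[p,B,C,G,E,k,D,H,I]
After op 6 (replace(1, 'i')): offset=0, physical=[p,i,C,G,E,k,D,H,I], logical=[p,i,C,G,E,k,D,H,I]
After op 7 (rotate(+2)): offset=2, physical=[p,i,C,G,E,k,D,H,I], logical=[C,G,E,k,D,H,I,p,i]
After op 8 (rotate(-2)): offset=0, physical=[p,i,C,G,E,k,D,H,I], logical=[p,i,C,G,E,k,D,H,I]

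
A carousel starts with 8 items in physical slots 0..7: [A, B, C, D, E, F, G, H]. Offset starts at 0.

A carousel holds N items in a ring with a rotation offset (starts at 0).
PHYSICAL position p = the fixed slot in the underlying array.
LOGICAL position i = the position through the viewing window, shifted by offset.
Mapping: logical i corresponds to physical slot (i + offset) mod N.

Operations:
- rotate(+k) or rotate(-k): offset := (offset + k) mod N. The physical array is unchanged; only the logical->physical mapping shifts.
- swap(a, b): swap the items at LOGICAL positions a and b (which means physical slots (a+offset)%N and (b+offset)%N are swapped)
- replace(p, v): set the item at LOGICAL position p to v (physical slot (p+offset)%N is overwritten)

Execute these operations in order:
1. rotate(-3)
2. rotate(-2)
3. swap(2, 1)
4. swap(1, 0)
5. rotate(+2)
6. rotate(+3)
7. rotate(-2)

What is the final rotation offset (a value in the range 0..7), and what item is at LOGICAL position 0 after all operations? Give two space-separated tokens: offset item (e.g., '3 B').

Answer: 6 G

Derivation:
After op 1 (rotate(-3)): offset=5, physical=[A,B,C,D,E,F,G,H], logical=[F,G,H,A,B,C,D,E]
After op 2 (rotate(-2)): offset=3, physical=[A,B,C,D,E,F,G,H], logical=[D,E,F,G,H,A,B,C]
After op 3 (swap(2, 1)): offset=3, physical=[A,B,C,D,F,E,G,H], logical=[D,F,E,G,H,A,B,C]
After op 4 (swap(1, 0)): offset=3, physical=[A,B,C,F,D,E,G,H], logical=[F,D,E,G,H,A,B,C]
After op 5 (rotate(+2)): offset=5, physical=[A,B,C,F,D,E,G,H], logical=[E,G,H,A,B,C,F,D]
After op 6 (rotate(+3)): offset=0, physical=[A,B,C,F,D,E,G,H], logical=[A,B,C,F,D,E,G,H]
After op 7 (rotate(-2)): offset=6, physical=[A,B,C,F,D,E,G,H], logical=[G,H,A,B,C,F,D,E]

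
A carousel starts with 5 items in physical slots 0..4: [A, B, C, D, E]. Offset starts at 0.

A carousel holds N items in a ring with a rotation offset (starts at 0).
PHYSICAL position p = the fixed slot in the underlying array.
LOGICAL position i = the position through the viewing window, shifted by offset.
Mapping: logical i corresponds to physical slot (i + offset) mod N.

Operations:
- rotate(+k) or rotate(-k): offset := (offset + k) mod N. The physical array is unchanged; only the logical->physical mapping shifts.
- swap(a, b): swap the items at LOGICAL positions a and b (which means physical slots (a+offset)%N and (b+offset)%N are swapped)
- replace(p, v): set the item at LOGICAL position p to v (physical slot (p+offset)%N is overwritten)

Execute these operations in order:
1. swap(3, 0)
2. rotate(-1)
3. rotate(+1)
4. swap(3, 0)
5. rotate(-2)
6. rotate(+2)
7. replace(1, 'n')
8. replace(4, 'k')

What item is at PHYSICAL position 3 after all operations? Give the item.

After op 1 (swap(3, 0)): offset=0, physical=[D,B,C,A,E], logical=[D,B,C,A,E]
After op 2 (rotate(-1)): offset=4, physical=[D,B,C,A,E], logical=[E,D,B,C,A]
After op 3 (rotate(+1)): offset=0, physical=[D,B,C,A,E], logical=[D,B,C,A,E]
After op 4 (swap(3, 0)): offset=0, physical=[A,B,C,D,E], logical=[A,B,C,D,E]
After op 5 (rotate(-2)): offset=3, physical=[A,B,C,D,E], logical=[D,E,A,B,C]
After op 6 (rotate(+2)): offset=0, physical=[A,B,C,D,E], logical=[A,B,C,D,E]
After op 7 (replace(1, 'n')): offset=0, physical=[A,n,C,D,E], logical=[A,n,C,D,E]
After op 8 (replace(4, 'k')): offset=0, physical=[A,n,C,D,k], logical=[A,n,C,D,k]

Answer: D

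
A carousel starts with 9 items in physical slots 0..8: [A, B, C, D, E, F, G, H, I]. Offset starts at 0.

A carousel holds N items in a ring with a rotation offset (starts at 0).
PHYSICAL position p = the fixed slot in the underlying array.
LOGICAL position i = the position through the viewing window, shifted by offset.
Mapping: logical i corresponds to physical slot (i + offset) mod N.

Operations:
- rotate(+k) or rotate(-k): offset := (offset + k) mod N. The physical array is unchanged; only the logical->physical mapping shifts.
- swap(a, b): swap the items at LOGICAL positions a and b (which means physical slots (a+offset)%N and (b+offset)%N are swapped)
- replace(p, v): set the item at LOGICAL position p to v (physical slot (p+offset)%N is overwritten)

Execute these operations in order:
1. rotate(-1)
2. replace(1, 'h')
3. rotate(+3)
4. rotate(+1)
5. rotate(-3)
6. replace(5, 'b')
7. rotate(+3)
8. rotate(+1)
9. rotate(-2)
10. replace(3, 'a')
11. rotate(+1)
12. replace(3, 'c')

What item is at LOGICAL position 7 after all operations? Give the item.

Answer: B

Derivation:
After op 1 (rotate(-1)): offset=8, physical=[A,B,C,D,E,F,G,H,I], logical=[I,A,B,C,D,E,F,G,H]
After op 2 (replace(1, 'h')): offset=8, physical=[h,B,C,D,E,F,G,H,I], logical=[I,h,B,C,D,E,F,G,H]
After op 3 (rotate(+3)): offset=2, physical=[h,B,C,D,E,F,G,H,I], logical=[C,D,E,F,G,H,I,h,B]
After op 4 (rotate(+1)): offset=3, physical=[h,B,C,D,E,F,G,H,I], logical=[D,E,F,G,H,I,h,B,C]
After op 5 (rotate(-3)): offset=0, physical=[h,B,C,D,E,F,G,H,I], logical=[h,B,C,D,E,F,G,H,I]
After op 6 (replace(5, 'b')): offset=0, physical=[h,B,C,D,E,b,G,H,I], logical=[h,B,C,D,E,b,G,H,I]
After op 7 (rotate(+3)): offset=3, physical=[h,B,C,D,E,b,G,H,I], logical=[D,E,b,G,H,I,h,B,C]
After op 8 (rotate(+1)): offset=4, physical=[h,B,C,D,E,b,G,H,I], logical=[E,b,G,H,I,h,B,C,D]
After op 9 (rotate(-2)): offset=2, physical=[h,B,C,D,E,b,G,H,I], logical=[C,D,E,b,G,H,I,h,B]
After op 10 (replace(3, 'a')): offset=2, physical=[h,B,C,D,E,a,G,H,I], logical=[C,D,E,a,G,H,I,h,B]
After op 11 (rotate(+1)): offset=3, physical=[h,B,C,D,E,a,G,H,I], logical=[D,E,a,G,H,I,h,B,C]
After op 12 (replace(3, 'c')): offset=3, physical=[h,B,C,D,E,a,c,H,I], logical=[D,E,a,c,H,I,h,B,C]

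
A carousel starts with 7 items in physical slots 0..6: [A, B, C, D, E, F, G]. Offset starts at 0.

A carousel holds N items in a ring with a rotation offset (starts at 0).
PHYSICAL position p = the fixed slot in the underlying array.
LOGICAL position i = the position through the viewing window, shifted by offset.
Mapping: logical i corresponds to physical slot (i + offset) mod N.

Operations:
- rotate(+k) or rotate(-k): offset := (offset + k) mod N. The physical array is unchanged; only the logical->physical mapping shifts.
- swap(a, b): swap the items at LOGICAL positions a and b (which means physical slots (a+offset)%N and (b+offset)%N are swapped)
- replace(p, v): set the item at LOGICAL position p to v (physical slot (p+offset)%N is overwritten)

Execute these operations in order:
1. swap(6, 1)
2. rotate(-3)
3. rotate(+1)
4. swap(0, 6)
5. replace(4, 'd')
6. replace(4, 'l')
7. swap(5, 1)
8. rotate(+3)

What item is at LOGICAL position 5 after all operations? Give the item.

After op 1 (swap(6, 1)): offset=0, physical=[A,G,C,D,E,F,B], logical=[A,G,C,D,E,F,B]
After op 2 (rotate(-3)): offset=4, physical=[A,G,C,D,E,F,B], logical=[E,F,B,A,G,C,D]
After op 3 (rotate(+1)): offset=5, physical=[A,G,C,D,E,F,B], logical=[F,B,A,G,C,D,E]
After op 4 (swap(0, 6)): offset=5, physical=[A,G,C,D,F,E,B], logical=[E,B,A,G,C,D,F]
After op 5 (replace(4, 'd')): offset=5, physical=[A,G,d,D,F,E,B], logical=[E,B,A,G,d,D,F]
After op 6 (replace(4, 'l')): offset=5, physical=[A,G,l,D,F,E,B], logical=[E,B,A,G,l,D,F]
After op 7 (swap(5, 1)): offset=5, physical=[A,G,l,B,F,E,D], logical=[E,D,A,G,l,B,F]
After op 8 (rotate(+3)): offset=1, physical=[A,G,l,B,F,E,D], logical=[G,l,B,F,E,D,A]

Answer: D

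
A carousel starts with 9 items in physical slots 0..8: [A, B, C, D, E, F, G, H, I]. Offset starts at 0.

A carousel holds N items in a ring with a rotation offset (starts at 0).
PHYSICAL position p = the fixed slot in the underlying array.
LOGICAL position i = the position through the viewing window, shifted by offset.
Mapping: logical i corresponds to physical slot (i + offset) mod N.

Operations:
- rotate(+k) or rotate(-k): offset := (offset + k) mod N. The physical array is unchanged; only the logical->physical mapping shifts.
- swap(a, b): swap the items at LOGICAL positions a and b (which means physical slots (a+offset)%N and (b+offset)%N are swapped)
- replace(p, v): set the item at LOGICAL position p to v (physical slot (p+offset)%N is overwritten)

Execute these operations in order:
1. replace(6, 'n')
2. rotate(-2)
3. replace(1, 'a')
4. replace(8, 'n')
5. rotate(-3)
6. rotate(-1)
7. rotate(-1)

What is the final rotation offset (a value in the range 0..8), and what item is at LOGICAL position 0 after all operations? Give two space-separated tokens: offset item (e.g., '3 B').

After op 1 (replace(6, 'n')): offset=0, physical=[A,B,C,D,E,F,n,H,I], logical=[A,B,C,D,E,F,n,H,I]
After op 2 (rotate(-2)): offset=7, physical=[A,B,C,D,E,F,n,H,I], logical=[H,I,A,B,C,D,E,F,n]
After op 3 (replace(1, 'a')): offset=7, physical=[A,B,C,D,E,F,n,H,a], logical=[H,a,A,B,C,D,E,F,n]
After op 4 (replace(8, 'n')): offset=7, physical=[A,B,C,D,E,F,n,H,a], logical=[H,a,A,B,C,D,E,F,n]
After op 5 (rotate(-3)): offset=4, physical=[A,B,C,D,E,F,n,H,a], logical=[E,F,n,H,a,A,B,C,D]
After op 6 (rotate(-1)): offset=3, physical=[A,B,C,D,E,F,n,H,a], logical=[D,E,F,n,H,a,A,B,C]
After op 7 (rotate(-1)): offset=2, physical=[A,B,C,D,E,F,n,H,a], logical=[C,D,E,F,n,H,a,A,B]

Answer: 2 C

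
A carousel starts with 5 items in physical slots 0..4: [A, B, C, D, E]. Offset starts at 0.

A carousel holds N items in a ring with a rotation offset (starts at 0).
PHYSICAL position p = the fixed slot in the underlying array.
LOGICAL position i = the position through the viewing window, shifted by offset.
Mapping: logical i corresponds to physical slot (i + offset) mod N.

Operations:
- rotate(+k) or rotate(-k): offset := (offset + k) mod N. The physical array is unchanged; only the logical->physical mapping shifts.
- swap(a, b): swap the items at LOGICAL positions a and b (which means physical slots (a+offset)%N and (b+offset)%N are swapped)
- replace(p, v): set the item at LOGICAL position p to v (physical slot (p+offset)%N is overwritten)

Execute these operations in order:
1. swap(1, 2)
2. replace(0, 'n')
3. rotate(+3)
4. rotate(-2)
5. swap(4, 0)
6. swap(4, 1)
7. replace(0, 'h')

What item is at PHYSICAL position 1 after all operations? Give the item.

After op 1 (swap(1, 2)): offset=0, physical=[A,C,B,D,E], logical=[A,C,B,D,E]
After op 2 (replace(0, 'n')): offset=0, physical=[n,C,B,D,E], logical=[n,C,B,D,E]
After op 3 (rotate(+3)): offset=3, physical=[n,C,B,D,E], logical=[D,E,n,C,B]
After op 4 (rotate(-2)): offset=1, physical=[n,C,B,D,E], logical=[C,B,D,E,n]
After op 5 (swap(4, 0)): offset=1, physical=[C,n,B,D,E], logical=[n,B,D,E,C]
After op 6 (swap(4, 1)): offset=1, physical=[B,n,C,D,E], logical=[n,C,D,E,B]
After op 7 (replace(0, 'h')): offset=1, physical=[B,h,C,D,E], logical=[h,C,D,E,B]

Answer: h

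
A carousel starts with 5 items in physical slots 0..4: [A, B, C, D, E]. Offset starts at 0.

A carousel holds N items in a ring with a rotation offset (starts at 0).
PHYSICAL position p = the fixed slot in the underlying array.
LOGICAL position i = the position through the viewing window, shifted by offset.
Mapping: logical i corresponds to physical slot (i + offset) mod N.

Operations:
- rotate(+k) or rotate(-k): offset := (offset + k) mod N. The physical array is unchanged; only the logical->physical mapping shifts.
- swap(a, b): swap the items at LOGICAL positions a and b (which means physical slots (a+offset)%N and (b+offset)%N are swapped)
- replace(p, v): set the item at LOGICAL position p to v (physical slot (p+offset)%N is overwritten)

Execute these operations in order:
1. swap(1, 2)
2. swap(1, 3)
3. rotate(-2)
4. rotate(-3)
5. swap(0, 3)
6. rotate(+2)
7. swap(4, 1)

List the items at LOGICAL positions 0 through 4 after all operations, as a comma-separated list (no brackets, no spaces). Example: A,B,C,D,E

After op 1 (swap(1, 2)): offset=0, physical=[A,C,B,D,E], logical=[A,C,B,D,E]
After op 2 (swap(1, 3)): offset=0, physical=[A,D,B,C,E], logical=[A,D,B,C,E]
After op 3 (rotate(-2)): offset=3, physical=[A,D,B,C,E], logical=[C,E,A,D,B]
After op 4 (rotate(-3)): offset=0, physical=[A,D,B,C,E], logical=[A,D,B,C,E]
After op 5 (swap(0, 3)): offset=0, physical=[C,D,B,A,E], logical=[C,D,B,A,E]
After op 6 (rotate(+2)): offset=2, physical=[C,D,B,A,E], logical=[B,A,E,C,D]
After op 7 (swap(4, 1)): offset=2, physical=[C,A,B,D,E], logical=[B,D,E,C,A]

Answer: B,D,E,C,A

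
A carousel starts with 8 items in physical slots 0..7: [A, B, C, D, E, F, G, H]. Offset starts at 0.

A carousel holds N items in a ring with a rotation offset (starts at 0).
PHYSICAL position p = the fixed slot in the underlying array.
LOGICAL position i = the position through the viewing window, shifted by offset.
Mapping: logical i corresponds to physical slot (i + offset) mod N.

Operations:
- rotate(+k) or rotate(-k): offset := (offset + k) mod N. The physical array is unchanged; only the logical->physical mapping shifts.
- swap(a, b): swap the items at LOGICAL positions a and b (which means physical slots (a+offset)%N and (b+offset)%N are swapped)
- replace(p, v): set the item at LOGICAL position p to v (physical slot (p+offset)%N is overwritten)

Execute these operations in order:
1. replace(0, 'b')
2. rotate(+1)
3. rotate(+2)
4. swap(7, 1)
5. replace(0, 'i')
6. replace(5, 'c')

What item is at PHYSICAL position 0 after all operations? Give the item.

After op 1 (replace(0, 'b')): offset=0, physical=[b,B,C,D,E,F,G,H], logical=[b,B,C,D,E,F,G,H]
After op 2 (rotate(+1)): offset=1, physical=[b,B,C,D,E,F,G,H], logical=[B,C,D,E,F,G,H,b]
After op 3 (rotate(+2)): offset=3, physical=[b,B,C,D,E,F,G,H], logical=[D,E,F,G,H,b,B,C]
After op 4 (swap(7, 1)): offset=3, physical=[b,B,E,D,C,F,G,H], logical=[D,C,F,G,H,b,B,E]
After op 5 (replace(0, 'i')): offset=3, physical=[b,B,E,i,C,F,G,H], logical=[i,C,F,G,H,b,B,E]
After op 6 (replace(5, 'c')): offset=3, physical=[c,B,E,i,C,F,G,H], logical=[i,C,F,G,H,c,B,E]

Answer: c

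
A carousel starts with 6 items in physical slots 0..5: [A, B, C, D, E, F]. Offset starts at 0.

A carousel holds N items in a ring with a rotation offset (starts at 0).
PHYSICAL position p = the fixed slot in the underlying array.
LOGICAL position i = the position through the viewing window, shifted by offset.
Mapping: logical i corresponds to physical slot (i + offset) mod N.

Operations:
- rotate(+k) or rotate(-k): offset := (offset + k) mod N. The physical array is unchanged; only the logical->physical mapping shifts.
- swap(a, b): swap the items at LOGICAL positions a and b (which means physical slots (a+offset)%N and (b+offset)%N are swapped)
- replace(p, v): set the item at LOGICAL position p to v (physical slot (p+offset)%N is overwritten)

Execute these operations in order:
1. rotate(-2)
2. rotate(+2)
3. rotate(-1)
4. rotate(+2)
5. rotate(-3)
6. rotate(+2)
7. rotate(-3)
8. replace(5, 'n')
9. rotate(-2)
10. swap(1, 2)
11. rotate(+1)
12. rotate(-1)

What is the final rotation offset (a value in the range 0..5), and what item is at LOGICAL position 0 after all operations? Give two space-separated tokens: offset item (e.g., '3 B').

Answer: 1 B

Derivation:
After op 1 (rotate(-2)): offset=4, physical=[A,B,C,D,E,F], logical=[E,F,A,B,C,D]
After op 2 (rotate(+2)): offset=0, physical=[A,B,C,D,E,F], logical=[A,B,C,D,E,F]
After op 3 (rotate(-1)): offset=5, physical=[A,B,C,D,E,F], logical=[F,A,B,C,D,E]
After op 4 (rotate(+2)): offset=1, physical=[A,B,C,D,E,F], logical=[B,C,D,E,F,A]
After op 5 (rotate(-3)): offset=4, physical=[A,B,C,D,E,F], logical=[E,F,A,B,C,D]
After op 6 (rotate(+2)): offset=0, physical=[A,B,C,D,E,F], logical=[A,B,C,D,E,F]
After op 7 (rotate(-3)): offset=3, physical=[A,B,C,D,E,F], logical=[D,E,F,A,B,C]
After op 8 (replace(5, 'n')): offset=3, physical=[A,B,n,D,E,F], logical=[D,E,F,A,B,n]
After op 9 (rotate(-2)): offset=1, physical=[A,B,n,D,E,F], logical=[B,n,D,E,F,A]
After op 10 (swap(1, 2)): offset=1, physical=[A,B,D,n,E,F], logical=[B,D,n,E,F,A]
After op 11 (rotate(+1)): offset=2, physical=[A,B,D,n,E,F], logical=[D,n,E,F,A,B]
After op 12 (rotate(-1)): offset=1, physical=[A,B,D,n,E,F], logical=[B,D,n,E,F,A]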